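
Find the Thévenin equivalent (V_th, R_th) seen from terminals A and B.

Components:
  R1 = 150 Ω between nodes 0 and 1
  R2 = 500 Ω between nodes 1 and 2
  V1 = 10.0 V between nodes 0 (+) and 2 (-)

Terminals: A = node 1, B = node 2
Step 1 — V_th is the open-circuit voltage V_A - V_B (nothing connected across the terminals).
Nodal analysis, taking node 2 as the 0 V reference.
Source V1 fixes V_0 = 10 V.
KCL at each unknown node (sum of currents leaving = 0; resistances in Ω):
  Node 1: (V_1 - 10)/150 + (V_1 - 0)/500 = 0
Collecting terms: 0.008667 × V_1 = 0.06667  =>  V_1 = 7.692 V
V_th = V_1 - V_2 = 7.692 - 0 = 7.692 V
Step 2 — R_th: zero the source — replace V1 by a short circuit (node 2 merges into node 0) — and find the resistance seen between A (node 1) and B (node 0).
Reduce the network between node 1 (A) and node 0 (B) by series/parallel combination:
  Rp1 = R1 ‖ R2 (parallel, both between nodes 0 and 1) = 1/(1/150 + 1/500) = 115.4 Ω
R_th = 115.4 Ω

Final answer: V_th = 7.692 V, R_th = 115.4 Ω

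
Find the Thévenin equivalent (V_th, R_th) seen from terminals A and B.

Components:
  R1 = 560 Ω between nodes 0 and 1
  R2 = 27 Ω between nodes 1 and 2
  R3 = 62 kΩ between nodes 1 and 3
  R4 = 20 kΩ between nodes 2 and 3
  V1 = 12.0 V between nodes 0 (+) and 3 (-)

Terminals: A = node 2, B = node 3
Step 1 — V_th is the open-circuit voltage V_A - V_B (nothing connected across the terminals).
Nodal analysis, taking node 3 as the 0 V reference.
Source V1 fixes V_0 = 12 V.
KCL at each unknown node (sum of currents leaving = 0; resistances in Ω):
  Node 1: (V_1 - 12)/560 + (V_1 - V_2)/27 + (V_1 - 0)/62000 = 0
  Node 2: (V_2 - V_1)/27 + (V_2 - 0)/20000 = 0
Collecting terms (coefficients in siemens):
  0.03884·V_1 - 0.03704·V_2 = 0.02143
  0.03709·V_2 - 0.03704·V_1 = 0
Determinant D = (0.03884)(0.03709) - (-0.03704)(-0.03704) = 0.00006868
V_1 = [(0.02143)(0.03709) - (-0.03704)(0)]/D = 11.57 V
V_2 = [(0.03884)(0) - (0.02143)(-0.03704)]/D = 11.56 V
V_th = V_2 - V_3 = 11.56 - 0 = 11.56 V
Step 2 — R_th: zero the source — replace V1 by a short circuit (node 3 merges into node 0) — and find the resistance seen between A (node 2) and B (node 0).
Reduce the network between node 2 (A) and node 0 (B) by series/parallel combination:
  Rp1 = R1 ‖ R3 (parallel, both between nodes 0 and 1) = 1/(1/560 + 1/62000) = 555 Ω
  Rs1 = R2 + Rp1 (series, joined only at node 1) = 27 + 555 = 582 Ω
  Rp2 = R4 ‖ Rs1 (parallel, both between nodes 0 and 2) = 1/(1/20000 + 1/582) = 565.5 Ω
R_th = 565.5 Ω

Final answer: V_th = 11.56 V, R_th = 565.5 Ω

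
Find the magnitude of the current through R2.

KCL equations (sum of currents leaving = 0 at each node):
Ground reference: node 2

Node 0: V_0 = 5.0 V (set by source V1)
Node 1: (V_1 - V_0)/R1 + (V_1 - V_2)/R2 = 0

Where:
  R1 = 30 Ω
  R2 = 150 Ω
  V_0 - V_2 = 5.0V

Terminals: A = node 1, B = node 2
Nodal analysis, taking node 2 as the 0 V reference.
Source V1 fixes V_0 = 5 V.
KCL at each unknown node (sum of currents leaving = 0; resistances in Ω):
  Node 1: (V_1 - 5)/30 + (V_1 - 0)/150 = 0
Collecting terms: 0.04 × V_1 = 0.1667  =>  V_1 = 4.167 V
I_R2 = (V_1 - V_2)/R2 = (4.167 - 0)/150 = 0.02778 A
|I_R2| = 0.02778 A

Final answer: |I_R2| = 0.02778 A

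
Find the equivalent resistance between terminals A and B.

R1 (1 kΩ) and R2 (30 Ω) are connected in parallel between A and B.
Reduce the network between node 0 (A) and node 1 (B) by series/parallel combination:
  Rp1 = R1 ‖ R2 (parallel, both between nodes 0 and 1) = 1/(1/1000 + 1/30) = 29.13 Ω
R_eq = 29.13 Ω

Final answer: 29.13 Ω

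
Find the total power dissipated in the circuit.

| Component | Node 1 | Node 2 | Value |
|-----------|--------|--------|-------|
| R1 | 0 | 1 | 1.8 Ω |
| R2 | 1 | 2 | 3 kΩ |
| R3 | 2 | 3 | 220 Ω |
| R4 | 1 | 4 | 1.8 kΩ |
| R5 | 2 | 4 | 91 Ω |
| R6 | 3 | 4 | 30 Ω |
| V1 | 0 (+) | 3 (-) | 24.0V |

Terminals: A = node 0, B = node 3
Nodal analysis, taking node 3 as the 0 V reference.
Source V1 fixes V_0 = 24 V.
KCL at each unknown node (sum of currents leaving = 0; resistances in Ω):
  Node 1: (V_1 - 24)/1.8 + (V_1 - V_2)/3000 + (V_1 - V_4)/1800 = 0
  Node 2: (V_2 - V_1)/3000 + (V_2 - 0)/220 + (V_2 - V_4)/91 = 0
  Node 4: (V_4 - V_1)/1800 + (V_4 - V_2)/91 + (V_4 - 0)/30 = 0
Collecting terms (coefficients in siemens):
  0.5564·V_1 - 0.0003333·V_2 - 0.0005556·V_4 = 13.33
  0.01587·V_2 - 0.0003333·V_1 - 0.01099·V_4 = 0
  0.04488·V_4 - 0.0005556·V_1 - 0.01099·V_2 = 0
Solving these 3 simultaneous equations (Gaussian elimination) gives:
  V_1 = 23.96 V, V_2 = 0.8536 V, V_4 = 0.5056 V
Power in each resistor, P = (ΔV)²/R:
  P_R1 = (24 - 23.96)²/1.8 = 0.0007739 W
  P_R2 = (23.96 - 0.8536)²/3000 = 0.178 W
  P_R3 = (0.8536 - 0)²/220 = 0.003312 W
  P_R4 = (23.96 - 0.5056)²/1800 = 0.3057 W
  P_R5 = (0.8536 - 0.5056)²/91 = 0.00133 W
  P_R6 = (0 - 0.5056)²/30 = 0.008523 W
P_total = P_R1 + P_R2 + P_R3 + P_R4 + P_R5 + P_R6 = 0.4976 W

Final answer: 0.4976 W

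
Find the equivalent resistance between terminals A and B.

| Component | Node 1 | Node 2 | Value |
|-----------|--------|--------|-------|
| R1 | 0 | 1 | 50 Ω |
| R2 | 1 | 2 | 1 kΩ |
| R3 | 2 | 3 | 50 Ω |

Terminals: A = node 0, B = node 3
Reduce the network between node 0 (A) and node 3 (B) by series/parallel combination:
  Rs1 = R1 + R2 (series, joined only at node 1) = 50 + 1000 = 1050 Ω
  Rs2 = R3 + Rs1 (series, joined only at node 2) = 50 + 1050 = 1100 Ω
R_eq = 1.1 kΩ

Final answer: 1.1 kΩ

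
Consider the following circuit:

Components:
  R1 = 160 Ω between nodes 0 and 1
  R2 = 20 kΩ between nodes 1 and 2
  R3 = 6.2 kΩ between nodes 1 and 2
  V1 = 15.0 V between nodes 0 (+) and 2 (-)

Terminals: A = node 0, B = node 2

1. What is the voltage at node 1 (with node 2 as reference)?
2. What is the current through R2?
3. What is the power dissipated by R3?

Nodal analysis, taking node 2 as the 0 V reference.
Source V1 fixes V_0 = 15 V.
KCL at each unknown node (sum of currents leaving = 0; resistances in Ω):
  Node 1: (V_1 - 15)/160 + (V_1 - 0)/20000 + (V_1 - 0)/6200 = 0
Collecting terms: 0.006461 × V_1 = 0.09375  =>  V_1 = 14.51 V
Part 1:
  Read off the nodal solution: V_1 = 14.51 V
Part 2:
  I_R2 = (V_1 - V_2)/R2 = (14.51 - 0)/20000 = 0.0007255 A
  Magnitude: I_R2 = 0.0007255 A
Part 3:
  I_R3 = (V_1 - V_2)/R3 = (14.51 - 0)/6200 = 0.00234 A
  P_R3 = I_R3² × R3 = (0.00234)² × 6200 = 0.03396 W

Final answers:
1. V_1 = 14.51 V
2. I_R2 = 0.0007255 A
3. P_R3 = 0.03396 W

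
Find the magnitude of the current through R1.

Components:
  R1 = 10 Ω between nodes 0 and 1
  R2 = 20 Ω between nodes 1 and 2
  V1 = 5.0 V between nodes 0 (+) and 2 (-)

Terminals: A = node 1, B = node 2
Nodal analysis, taking node 2 as the 0 V reference.
Source V1 fixes V_0 = 5 V.
KCL at each unknown node (sum of currents leaving = 0; resistances in Ω):
  Node 1: (V_1 - 5)/10 + (V_1 - 0)/20 = 0
Collecting terms: 0.15 × V_1 = 0.5  =>  V_1 = 3.333 V
I_R1 = (V_0 - V_1)/R1 = (5 - 3.333)/10 = 0.1667 A
|I_R1| = 0.1667 A

Final answer: |I_R1| = 0.1667 A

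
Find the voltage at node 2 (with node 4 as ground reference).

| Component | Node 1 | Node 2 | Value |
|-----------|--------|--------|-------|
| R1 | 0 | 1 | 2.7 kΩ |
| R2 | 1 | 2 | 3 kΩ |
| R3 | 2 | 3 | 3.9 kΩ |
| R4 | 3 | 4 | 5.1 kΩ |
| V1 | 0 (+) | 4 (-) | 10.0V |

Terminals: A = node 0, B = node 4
Nodal analysis, taking node 4 as the 0 V reference.
Source V1 fixes V_0 = 10 V.
KCL at each unknown node (sum of currents leaving = 0; resistances in Ω):
  Node 1: (V_1 - 10)/2700 + (V_1 - V_2)/3000 = 0
  Node 2: (V_2 - V_1)/3000 + (V_2 - V_3)/3900 = 0
  Node 3: (V_3 - V_2)/3900 + (V_3 - 0)/5100 = 0
Collecting terms (coefficients in siemens):
  0.0007037·V_1 - 0.0003333·V_2 = 0.003704
  0.0005897·V_2 - 0.0003333·V_1 - 0.0002564·V_3 = 0
  0.0004525·V_3 - 0.0002564·V_2 = 0
Solving these 3 simultaneous equations (Gaussian elimination) gives:
  V_1 = 8.163 V, V_2 = 6.122 V, V_3 = 3.469 V
The requested potential is V_2 = 6.122 V.

Final answer: V_2 = 6.122 V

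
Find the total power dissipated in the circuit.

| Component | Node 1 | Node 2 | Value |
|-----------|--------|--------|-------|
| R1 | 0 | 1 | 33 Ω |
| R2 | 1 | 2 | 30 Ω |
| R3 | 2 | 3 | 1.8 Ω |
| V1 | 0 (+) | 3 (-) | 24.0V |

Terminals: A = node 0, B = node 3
Nodal analysis, taking node 3 as the 0 V reference.
Source V1 fixes V_0 = 24 V.
KCL at each unknown node (sum of currents leaving = 0; resistances in Ω):
  Node 1: (V_1 - 24)/33 + (V_1 - V_2)/30 = 0
  Node 2: (V_2 - V_1)/30 + (V_2 - 0)/1.8 = 0
Collecting terms (coefficients in siemens):
  0.06364·V_1 - 0.03333·V_2 = 0.7273
  0.5889·V_2 - 0.03333·V_1 = 0
Determinant D = (0.06364)(0.5889) - (-0.03333)(-0.03333) = 0.03636
V_1 = [(0.7273)(0.5889) - (-0.03333)(0)]/D = 11.78 V
V_2 = [(0.06364)(0) - (0.7273)(-0.03333)]/D = 0.6667 V
Power in each resistor, P = (ΔV)²/R:
  P_R1 = (24 - 11.78)²/33 = 4.527 W
  P_R2 = (11.78 - 0.6667)²/30 = 4.115 W
  P_R3 = (0.6667 - 0)²/1.8 = 0.2469 W
P_total = P_R1 + P_R2 + P_R3 = 8.889 W

Final answer: 8.889 W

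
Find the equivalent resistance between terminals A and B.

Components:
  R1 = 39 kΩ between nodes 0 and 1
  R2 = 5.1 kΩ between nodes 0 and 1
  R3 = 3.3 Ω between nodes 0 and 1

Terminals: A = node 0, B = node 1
Reduce the network between node 0 (A) and node 1 (B) by series/parallel combination:
  Rp1 = R1 ‖ R2 ‖ R3 (parallel, all between nodes 0 and 1) = 1/(1/39000 + 1/5100 + 1/3.3) = 3.298 Ω
R_eq = 3.298 Ω

Final answer: 3.298 Ω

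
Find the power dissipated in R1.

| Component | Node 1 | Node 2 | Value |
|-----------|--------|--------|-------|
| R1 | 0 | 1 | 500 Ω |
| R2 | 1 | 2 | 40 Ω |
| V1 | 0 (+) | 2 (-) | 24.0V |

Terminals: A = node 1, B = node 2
Nodal analysis, taking node 2 as the 0 V reference.
Source V1 fixes V_0 = 24 V.
KCL at each unknown node (sum of currents leaving = 0; resistances in Ω):
  Node 1: (V_1 - 24)/500 + (V_1 - 0)/40 = 0
Collecting terms: 0.027 × V_1 = 0.048  =>  V_1 = 1.778 V
I_R1 = (V_0 - V_1)/R1 = (24 - 1.778)/500 = 0.04444 A
P_R1 = I_R1² × R1 = (0.04444)² × 500 = 0.9877 W

Final answer: 0.9877 W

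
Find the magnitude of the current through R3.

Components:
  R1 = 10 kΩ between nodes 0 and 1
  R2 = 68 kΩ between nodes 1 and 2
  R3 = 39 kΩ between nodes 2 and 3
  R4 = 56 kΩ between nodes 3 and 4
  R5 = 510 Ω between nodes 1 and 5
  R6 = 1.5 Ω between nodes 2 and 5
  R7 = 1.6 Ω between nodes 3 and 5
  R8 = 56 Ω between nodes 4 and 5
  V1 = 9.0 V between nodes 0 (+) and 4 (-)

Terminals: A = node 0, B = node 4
Nodal analysis, taking node 4 as the 0 V reference.
Source V1 fixes V_0 = 9 V.
KCL at each unknown node (sum of currents leaving = 0; resistances in Ω):
  Node 1: (V_1 - 9)/10000 + (V_1 - V_2)/68000 + (V_1 - V_5)/510 = 0
  Node 2: (V_2 - V_1)/68000 + (V_2 - V_3)/39000 + (V_2 - V_5)/1.5 = 0
  Node 3: (V_3 - V_2)/39000 + (V_3 - 0)/56000 + (V_3 - V_5)/1.6 = 0
  Node 5: (V_5 - V_1)/510 + (V_5 - V_2)/1.5 + (V_5 - V_3)/1.6 + (V_5 - 0)/56 = 0
Collecting terms (coefficients in siemens):
  0.002075·V_1 - 0.00001471·V_2 - 0.001961·V_5 = 0.0009
  0.6667·V_2 - 0.00001471·V_1 - 0.00002564·V_3 - 0.6667·V_5 = 0
  0.625·V_3 - 0.00002564·V_2 - 0.625·V_5 = 0
  1.311·V_5 - 0.001961·V_1 - 0.6667·V_2 - 0.625·V_3 = 0
Solving these 4 simultaneous equations (Gaussian elimination) gives:
  V_1 = 0.479 V, V_2 = 0.04768 V, V_3 = 0.04767 V, V_5 = 0.04767 V
I_R3 = (V_2 - V_3)/R3 = (0.04768 - 0.04767)/39000 = 0.0000000002789 A
|I_R3| = 0.0000000002789 A

Final answer: |I_R3| = 2.789e-10 A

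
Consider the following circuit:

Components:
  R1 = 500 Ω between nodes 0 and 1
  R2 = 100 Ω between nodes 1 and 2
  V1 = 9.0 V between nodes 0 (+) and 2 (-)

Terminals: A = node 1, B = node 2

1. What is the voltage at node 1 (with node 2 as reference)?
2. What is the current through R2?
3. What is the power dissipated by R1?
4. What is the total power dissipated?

Nodal analysis, taking node 2 as the 0 V reference.
Source V1 fixes V_0 = 9 V.
KCL at each unknown node (sum of currents leaving = 0; resistances in Ω):
  Node 1: (V_1 - 9)/500 + (V_1 - 0)/100 = 0
Collecting terms: 0.012 × V_1 = 0.018  =>  V_1 = 1.5 V
Part 1:
  Read off the nodal solution: V_1 = 1.5 V
Part 2:
  I_R2 = (V_1 - V_2)/R2 = (1.5 - 0)/100 = 0.015 A
  Magnitude: I_R2 = 0.015 A
Part 3:
  I_R1 = (V_0 - V_1)/R1 = (9 - 1.5)/500 = 0.015 A
  P_R1 = I_R1² × R1 = (0.015)² × 500 = 0.1125 W
Part 4:
  Power in each resistor, P = (ΔV)²/R:
    P_R1 = (9 - 1.5)²/500 = 0.1125 W
    P_R2 = (1.5 - 0)²/100 = 0.0225 W
  P_total = P_R1 + P_R2 = 0.135 W

Final answers:
1. V_1 = 1.5 V
2. I_R2 = 0.015 A
3. P_R1 = 0.1125 W
4. P_total = 0.135 W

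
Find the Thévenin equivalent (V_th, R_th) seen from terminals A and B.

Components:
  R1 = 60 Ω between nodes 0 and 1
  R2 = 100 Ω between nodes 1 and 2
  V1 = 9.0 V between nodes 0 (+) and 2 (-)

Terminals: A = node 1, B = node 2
Step 1 — V_th is the open-circuit voltage V_A - V_B (nothing connected across the terminals).
Nodal analysis, taking node 2 as the 0 V reference.
Source V1 fixes V_0 = 9 V.
KCL at each unknown node (sum of currents leaving = 0; resistances in Ω):
  Node 1: (V_1 - 9)/60 + (V_1 - 0)/100 = 0
Collecting terms: 0.02667 × V_1 = 0.15  =>  V_1 = 5.625 V
V_th = V_1 - V_2 = 5.625 - 0 = 5.625 V
Step 2 — R_th: zero the source — replace V1 by a short circuit (node 2 merges into node 0) — and find the resistance seen between A (node 1) and B (node 0).
Reduce the network between node 1 (A) and node 0 (B) by series/parallel combination:
  Rp1 = R1 ‖ R2 (parallel, both between nodes 0 and 1) = 1/(1/60 + 1/100) = 37.5 Ω
R_th = 37.5 Ω

Final answer: V_th = 5.625 V, R_th = 37.5 Ω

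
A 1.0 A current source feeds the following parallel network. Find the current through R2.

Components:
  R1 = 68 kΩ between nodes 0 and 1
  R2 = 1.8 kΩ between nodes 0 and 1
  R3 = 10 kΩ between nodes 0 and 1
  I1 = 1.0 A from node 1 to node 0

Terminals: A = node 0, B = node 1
All resistors sit directly between nodes 0 and 1, so they are in parallel and share one voltage V; the full source current 1 A splits among them.
1/R_par = 1/68000 + 1/1800 + 1/10000 = 0.0006703 S  =>  R_par = 1492 Ω
V = I × R_par = 1 × 1492 = 1492 V
I_R2 = V/R2 = 1492/1800 = 0.8289 A

Final answer: 0.8289 A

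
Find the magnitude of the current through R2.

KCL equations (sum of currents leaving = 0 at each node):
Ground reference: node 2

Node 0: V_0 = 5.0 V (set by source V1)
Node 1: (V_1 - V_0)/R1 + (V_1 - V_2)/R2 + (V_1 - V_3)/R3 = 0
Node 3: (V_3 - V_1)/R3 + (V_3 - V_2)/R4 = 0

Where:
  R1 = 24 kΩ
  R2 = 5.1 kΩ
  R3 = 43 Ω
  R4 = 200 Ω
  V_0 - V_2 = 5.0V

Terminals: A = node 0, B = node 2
Nodal analysis, taking node 2 as the 0 V reference.
Source V1 fixes V_0 = 5 V.
KCL at each unknown node (sum of currents leaving = 0; resistances in Ω):
  Node 1: (V_1 - 5)/24000 + (V_1 - 0)/5100 + (V_1 - V_3)/43 = 0
  Node 3: (V_3 - V_1)/43 + (V_3 - 0)/200 = 0
Collecting terms (coefficients in siemens):
  0.02349·V_1 - 0.02326·V_3 = 0.0002083
  0.02826·V_3 - 0.02326·V_1 = 0
Determinant D = (0.02349)(0.02826) - (-0.02326)(-0.02326) = 0.000123
V_1 = [(0.0002083)(0.02826) - (-0.02326)(0)]/D = 0.04786 V
V_3 = [(0.02349)(0) - (0.0002083)(-0.02326)]/D = 0.03939 V
I_R2 = (V_1 - V_2)/R2 = (0.04786 - 0)/5100 = 0.000009384 A
|I_R2| = 0.000009384 A

Final answer: |I_R2| = 9.384e-06 A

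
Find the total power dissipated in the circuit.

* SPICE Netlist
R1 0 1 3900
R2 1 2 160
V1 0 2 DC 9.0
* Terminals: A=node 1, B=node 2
Nodal analysis, taking node 2 as the 0 V reference.
Source V1 fixes V_0 = 9 V.
KCL at each unknown node (sum of currents leaving = 0; resistances in Ω):
  Node 1: (V_1 - 9)/3900 + (V_1 - 0)/160 = 0
Collecting terms: 0.006506 × V_1 = 0.002308  =>  V_1 = 0.3547 V
Power in each resistor, P = (ΔV)²/R:
  P_R1 = (9 - 0.3547)²/3900 = 0.01916 W
  P_R2 = (0.3547 - 0)²/160 = 0.0007862 W
P_total = P_R1 + P_R2 = 0.01995 W

Final answer: 0.01995 W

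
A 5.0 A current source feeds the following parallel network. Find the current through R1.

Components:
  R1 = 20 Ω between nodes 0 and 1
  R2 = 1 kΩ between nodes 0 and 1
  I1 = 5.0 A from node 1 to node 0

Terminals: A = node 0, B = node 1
All resistors sit directly between nodes 0 and 1, so they are in parallel and share one voltage V; the full source current 5 A splits among them.
1/R_par = 1/20 + 1/1000 = 0.051 S  =>  R_par = 19.61 Ω
V = I × R_par = 5 × 19.61 = 98.04 V
I_R1 = V/R1 = 98.04/20 = 4.902 A

Final answer: 4.902 A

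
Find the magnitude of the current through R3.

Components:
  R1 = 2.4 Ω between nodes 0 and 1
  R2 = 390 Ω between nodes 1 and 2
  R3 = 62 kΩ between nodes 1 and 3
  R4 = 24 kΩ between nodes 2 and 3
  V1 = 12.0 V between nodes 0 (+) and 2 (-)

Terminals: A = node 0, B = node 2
Nodal analysis, taking node 2 as the 0 V reference.
Source V1 fixes V_0 = 12 V.
KCL at each unknown node (sum of currents leaving = 0; resistances in Ω):
  Node 1: (V_1 - 12)/2.4 + (V_1 - 0)/390 + (V_1 - V_3)/62000 = 0
  Node 3: (V_3 - V_1)/62000 + (V_3 - 0)/24000 = 0
Collecting terms (coefficients in siemens):
  0.4192·V_1 - 0.00001613·V_3 = 5
  0.0000578·V_3 - 0.00001613·V_1 = 0
Determinant D = (0.4192)(0.0000578) - (-0.00001613)(-0.00001613) = 0.00002423
V_1 = [(5)(0.0000578) - (-0.00001613)(0)]/D = 11.93 V
V_3 = [(0.4192)(0) - (5)(-0.00001613)]/D = 3.328 V
I_R3 = (V_1 - V_3)/R3 = (11.93 - 3.328)/62000 = 0.0001387 A
|I_R3| = 0.0001387 A

Final answer: |I_R3| = 0.0001387 A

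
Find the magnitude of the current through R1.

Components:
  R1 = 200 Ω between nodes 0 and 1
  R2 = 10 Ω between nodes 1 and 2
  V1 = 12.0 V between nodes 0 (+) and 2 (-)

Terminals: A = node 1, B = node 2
Nodal analysis, taking node 2 as the 0 V reference.
Source V1 fixes V_0 = 12 V.
KCL at each unknown node (sum of currents leaving = 0; resistances in Ω):
  Node 1: (V_1 - 12)/200 + (V_1 - 0)/10 = 0
Collecting terms: 0.105 × V_1 = 0.06  =>  V_1 = 0.5714 V
I_R1 = (V_0 - V_1)/R1 = (12 - 0.5714)/200 = 0.05714 A
|I_R1| = 0.05714 A

Final answer: |I_R1| = 0.05714 A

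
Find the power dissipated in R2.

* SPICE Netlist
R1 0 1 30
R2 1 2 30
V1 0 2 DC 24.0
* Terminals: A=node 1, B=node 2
Nodal analysis, taking node 2 as the 0 V reference.
Source V1 fixes V_0 = 24 V.
KCL at each unknown node (sum of currents leaving = 0; resistances in Ω):
  Node 1: (V_1 - 24)/30 + (V_1 - 0)/30 = 0
Collecting terms: 0.06667 × V_1 = 0.8  =>  V_1 = 12 V
I_R2 = (V_1 - V_2)/R2 = (12 - 0)/30 = 0.4 A
P_R2 = I_R2² × R2 = (0.4)² × 30 = 4.8 W

Final answer: 4.8 W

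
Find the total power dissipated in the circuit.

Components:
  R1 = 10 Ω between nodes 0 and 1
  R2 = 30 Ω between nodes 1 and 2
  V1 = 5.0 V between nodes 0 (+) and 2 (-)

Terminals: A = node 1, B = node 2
Nodal analysis, taking node 2 as the 0 V reference.
Source V1 fixes V_0 = 5 V.
KCL at each unknown node (sum of currents leaving = 0; resistances in Ω):
  Node 1: (V_1 - 5)/10 + (V_1 - 0)/30 = 0
Collecting terms: 0.1333 × V_1 = 0.5  =>  V_1 = 3.75 V
Power in each resistor, P = (ΔV)²/R:
  P_R1 = (5 - 3.75)²/10 = 0.1562 W
  P_R2 = (3.75 - 0)²/30 = 0.4688 W
P_total = P_R1 + P_R2 = 0.625 W

Final answer: 0.625 W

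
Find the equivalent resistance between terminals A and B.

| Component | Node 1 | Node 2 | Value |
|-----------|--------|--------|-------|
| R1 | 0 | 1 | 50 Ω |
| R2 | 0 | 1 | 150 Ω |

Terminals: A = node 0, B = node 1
Reduce the network between node 0 (A) and node 1 (B) by series/parallel combination:
  Rp1 = R1 ‖ R2 (parallel, both between nodes 0 and 1) = 1/(1/50 + 1/150) = 37.5 Ω
R_eq = 37.5 Ω

Final answer: 37.5 Ω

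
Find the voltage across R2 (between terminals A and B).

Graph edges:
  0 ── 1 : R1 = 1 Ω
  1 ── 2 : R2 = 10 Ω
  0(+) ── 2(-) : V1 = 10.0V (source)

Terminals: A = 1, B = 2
R1 and R2 are in series across V1 (node 0 → node 1 → node 2), and the output A–B is taken across R2, so this is a voltage divider.
Series current: I = V1/(R1 + R2) = 10/(1 + 10) = 10/11 = 0.9091 A
V_R2 = I × R2 = V1 × R2/(R1 + R2) = 10 × 10/11 = 9.091 V

Final answer: 9.091 V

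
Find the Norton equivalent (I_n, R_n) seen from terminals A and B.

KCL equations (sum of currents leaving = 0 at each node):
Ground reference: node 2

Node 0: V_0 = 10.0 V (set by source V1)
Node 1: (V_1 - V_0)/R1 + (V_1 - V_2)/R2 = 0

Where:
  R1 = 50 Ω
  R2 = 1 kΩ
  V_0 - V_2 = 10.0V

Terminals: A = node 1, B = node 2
Find the Thévenin equivalent first; then I_n = V_th/R_th and R_n = R_th.
Step 1 — V_th is the open-circuit voltage V_A - V_B (nothing connected across the terminals).
Nodal analysis, taking node 2 as the 0 V reference.
Source V1 fixes V_0 = 10 V.
KCL at each unknown node (sum of currents leaving = 0; resistances in Ω):
  Node 1: (V_1 - 10)/50 + (V_1 - 0)/1000 = 0
Collecting terms: 0.021 × V_1 = 0.2  =>  V_1 = 9.524 V
V_th = V_1 - V_2 = 9.524 - 0 = 9.524 V
Step 2 — R_th: zero the source — replace V1 by a short circuit (node 2 merges into node 0) — and find the resistance seen between A (node 1) and B (node 0).
Reduce the network between node 1 (A) and node 0 (B) by series/parallel combination:
  Rp1 = R1 ‖ R2 (parallel, both between nodes 0 and 1) = 1/(1/50 + 1/1000) = 47.62 Ω
R_th = 47.62 Ω
I_n = V_th/R_th = 9.524/47.62 = 0.2 A, and R_n = R_th = 47.62 Ω

Final answer: I_n = 0.2 A, R_n = 47.62 Ω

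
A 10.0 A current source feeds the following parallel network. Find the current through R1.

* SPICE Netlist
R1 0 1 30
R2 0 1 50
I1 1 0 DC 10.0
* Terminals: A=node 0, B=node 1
All resistors sit directly between nodes 0 and 1, so they are in parallel and share one voltage V; the full source current 10 A splits among them.
1/R_par = 1/30 + 1/50 = 0.05333 S  =>  R_par = 18.75 Ω
V = I × R_par = 10 × 18.75 = 187.5 V
I_R1 = V/R1 = 187.5/30 = 6.25 A

Final answer: 6.25 A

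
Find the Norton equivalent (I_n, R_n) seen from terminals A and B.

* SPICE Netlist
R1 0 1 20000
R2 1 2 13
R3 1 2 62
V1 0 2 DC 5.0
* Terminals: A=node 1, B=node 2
Find the Thévenin equivalent first; then I_n = V_th/R_th and R_n = R_th.
Step 1 — V_th is the open-circuit voltage V_A - V_B (nothing connected across the terminals).
Nodal analysis, taking node 2 as the 0 V reference.
Source V1 fixes V_0 = 5 V.
KCL at each unknown node (sum of currents leaving = 0; resistances in Ω):
  Node 1: (V_1 - 5)/20000 + (V_1 - 0)/13 + (V_1 - 0)/62 = 0
Collecting terms: 0.0931 × V_1 = 0.00025  =>  V_1 = 0.002685 V
V_th = V_1 - V_2 = 0.002685 - 0 = 0.002685 V
Step 2 — R_th: zero the source — replace V1 by a short circuit (node 2 merges into node 0) — and find the resistance seen between A (node 1) and B (node 0).
Reduce the network between node 1 (A) and node 0 (B) by series/parallel combination:
  Rp1 = R1 ‖ R2 ‖ R3 (parallel, all between nodes 0 and 1) = 1/(1/20000 + 1/13 + 1/62) = 10.74 Ω
R_th = 10.74 Ω
I_n = V_th/R_th = 0.002685/10.74 = 0.00025 A, and R_n = R_th = 10.74 Ω

Final answer: I_n = 0.00025 A, R_n = 10.74 Ω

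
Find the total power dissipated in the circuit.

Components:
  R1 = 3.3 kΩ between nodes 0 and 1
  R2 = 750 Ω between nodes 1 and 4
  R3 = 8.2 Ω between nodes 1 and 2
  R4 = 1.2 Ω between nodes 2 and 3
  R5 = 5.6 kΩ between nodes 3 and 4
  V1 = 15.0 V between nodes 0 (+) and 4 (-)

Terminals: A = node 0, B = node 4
Nodal analysis, taking node 4 as the 0 V reference.
Source V1 fixes V_0 = 15 V.
KCL at each unknown node (sum of currents leaving = 0; resistances in Ω):
  Node 1: (V_1 - 15)/3300 + (V_1 - 0)/750 + (V_1 - V_2)/8.2 = 0
  Node 2: (V_2 - V_1)/8.2 + (V_2 - V_3)/1.2 = 0
  Node 3: (V_3 - V_2)/1.2 + (V_3 - 0)/5600 = 0
Collecting terms (coefficients in siemens):
  0.1236·V_1 - 0.122·V_2 = 0.004545
  0.9553·V_2 - 0.122·V_1 - 0.8333·V_3 = 0
  0.8335·V_3 - 0.8333·V_2 = 0
Solving these 3 simultaneous equations (Gaussian elimination) gives:
  V_1 = 2.505 V, V_2 = 2.501 V, V_3 = 2.501 V
Power in each resistor, P = (ΔV)²/R:
  P_R1 = (15 - 2.505)²/3300 = 0.04731 W
  P_R2 = (2.505 - 0)²/750 = 0.008366 W
  P_R3 = (2.505 - 2.501)²/8.2 = 0.000001635 W
  P_R4 = (2.501 - 2.501)²/1.2 = 0.0000002393 W
  P_R5 = (2.501 - 0)²/5600 = 0.001117 W
P_total = P_R1 + P_R2 + P_R3 + P_R4 + P_R5 = 0.0568 W

Final answer: 0.0568 W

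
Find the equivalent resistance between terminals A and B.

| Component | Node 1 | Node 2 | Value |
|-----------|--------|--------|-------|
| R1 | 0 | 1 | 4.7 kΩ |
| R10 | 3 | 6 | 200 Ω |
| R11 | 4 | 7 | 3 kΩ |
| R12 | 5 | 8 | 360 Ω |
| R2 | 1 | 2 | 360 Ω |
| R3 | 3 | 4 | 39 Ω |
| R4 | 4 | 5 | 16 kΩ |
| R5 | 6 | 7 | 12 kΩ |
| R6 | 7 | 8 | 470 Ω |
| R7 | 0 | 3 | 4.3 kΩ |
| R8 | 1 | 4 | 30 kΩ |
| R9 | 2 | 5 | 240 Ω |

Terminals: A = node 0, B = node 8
The network is not a plain series/parallel combination. Inject a 1 A test current into terminal A (node 0) and return it from terminal B (node 8); then R_eq = V_A / (1 A).
Nodal analysis, taking node 8 as the 0 V reference.
Current source I_test pushes 1 A into node 0 and draws it out of node 8.
KCL at each unknown node (sum of currents leaving = 0; resistances in Ω):
  Node 0: (V_0 - V_1)/4700 + (V_0 - V_3)/4300 - 1 = 0
  Node 1: (V_1 - V_0)/4700 + (V_1 - V_2)/360 + (V_1 - V_4)/30000 = 0
  Node 2: (V_2 - V_1)/360 + (V_2 - V_5)/240 = 0
  Node 3: (V_3 - V_0)/4300 + (V_3 - V_4)/39 + (V_3 - V_6)/200 = 0
  Node 4: (V_4 - V_1)/30000 + (V_4 - V_3)/39 + (V_4 - V_5)/16000 + (V_4 - V_7)/3000 = 0
  Node 5: (V_5 - V_2)/240 + (V_5 - V_4)/16000 + (V_5 - 0)/360 = 0
  Node 6: (V_6 - V_3)/200 + (V_6 - V_7)/12000 = 0
  Node 7: (V_7 - V_4)/3000 + (V_7 - V_6)/12000 + (V_7 - 0)/470 = 0
Collecting terms (coefficients in siemens):
  0.0004453·V_0 - 0.0002128·V_1 - 0.0002326·V_3 = 1
  0.003024·V_1 - 0.0002128·V_0 - 0.002778·V_2 - 0.00003333·V_4 = 0
  0.006944·V_2 - 0.002778·V_1 - 0.004167·V_5 = 0
  0.03087·V_3 - 0.0002326·V_0 - 0.02564·V_4 - 0.005·V_6 = 0
  0.02607·V_4 - 0.00003333·V_1 - 0.02564·V_3 - 0.0000625·V_5 - 0.0003333·V_7 = 0
  0.007007·V_5 - 0.004167·V_2 - 0.0000625·V_4 = 0
  0.005083·V_6 - 0.005·V_3 - 0.00008333·V_7 = 0
  0.002544·V_7 - 0.0003333·V_4 - 0.00008333·V_6 = 0
Solving these 8 simultaneous equations (Gaussian elimination) gives:
  V_0 = 3097 V, V_1 = 556.5 V, V_2 = 355.3 V, V_3 = 1122 V
  V_4 = 1107 V, V_5 = 221.2 V, V_6 = 1107 V, V_7 = 181.3 V
R_eq = V_0 / 1 A = 3097 Ω = 3.097 kΩ

Final answer: 3.097 kΩ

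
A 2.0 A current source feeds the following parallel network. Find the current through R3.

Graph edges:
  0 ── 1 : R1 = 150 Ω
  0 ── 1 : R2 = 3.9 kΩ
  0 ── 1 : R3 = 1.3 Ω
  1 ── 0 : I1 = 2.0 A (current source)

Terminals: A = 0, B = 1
All resistors sit directly between nodes 0 and 1, so they are in parallel and share one voltage V; the full source current 2 A splits among them.
1/R_par = 1/150 + 1/3900 + 1/1.3 = 0.7762 S  =>  R_par = 1.288 Ω
V = I × R_par = 2 × 1.288 = 2.577 V
I_R3 = V/R3 = 2.577/1.3 = 1.982 A

Final answer: 1.982 A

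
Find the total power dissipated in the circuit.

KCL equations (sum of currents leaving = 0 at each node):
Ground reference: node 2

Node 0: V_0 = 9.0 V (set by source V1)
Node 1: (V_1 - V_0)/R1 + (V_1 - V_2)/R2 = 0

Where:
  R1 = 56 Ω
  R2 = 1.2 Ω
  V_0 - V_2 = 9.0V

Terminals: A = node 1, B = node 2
Nodal analysis, taking node 2 as the 0 V reference.
Source V1 fixes V_0 = 9 V.
KCL at each unknown node (sum of currents leaving = 0; resistances in Ω):
  Node 1: (V_1 - 9)/56 + (V_1 - 0)/1.2 = 0
Collecting terms: 0.8512 × V_1 = 0.1607  =>  V_1 = 0.1888 V
Power in each resistor, P = (ΔV)²/R:
  P_R1 = (9 - 0.1888)²/56 = 1.386 W
  P_R2 = (0.1888 - 0)²/1.2 = 0.02971 W
P_total = P_R1 + P_R2 = 1.416 W

Final answer: 1.416 W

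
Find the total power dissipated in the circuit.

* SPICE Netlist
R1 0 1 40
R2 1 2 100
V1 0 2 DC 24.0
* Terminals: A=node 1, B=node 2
Nodal analysis, taking node 2 as the 0 V reference.
Source V1 fixes V_0 = 24 V.
KCL at each unknown node (sum of currents leaving = 0; resistances in Ω):
  Node 1: (V_1 - 24)/40 + (V_1 - 0)/100 = 0
Collecting terms: 0.035 × V_1 = 0.6  =>  V_1 = 17.14 V
Power in each resistor, P = (ΔV)²/R:
  P_R1 = (24 - 17.14)²/40 = 1.176 W
  P_R2 = (17.14 - 0)²/100 = 2.939 W
P_total = P_R1 + P_R2 = 4.114 W

Final answer: 4.114 W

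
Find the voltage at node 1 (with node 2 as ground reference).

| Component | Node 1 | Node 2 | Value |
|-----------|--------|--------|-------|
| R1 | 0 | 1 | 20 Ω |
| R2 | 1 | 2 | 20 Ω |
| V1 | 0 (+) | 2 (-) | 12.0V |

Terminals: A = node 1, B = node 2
Nodal analysis, taking node 2 as the 0 V reference.
Source V1 fixes V_0 = 12 V.
KCL at each unknown node (sum of currents leaving = 0; resistances in Ω):
  Node 1: (V_1 - 12)/20 + (V_1 - 0)/20 = 0
Collecting terms: 0.1 × V_1 = 0.6  =>  V_1 = 6 V
The requested potential is V_1 = 6 V.

Final answer: V_1 = 6 V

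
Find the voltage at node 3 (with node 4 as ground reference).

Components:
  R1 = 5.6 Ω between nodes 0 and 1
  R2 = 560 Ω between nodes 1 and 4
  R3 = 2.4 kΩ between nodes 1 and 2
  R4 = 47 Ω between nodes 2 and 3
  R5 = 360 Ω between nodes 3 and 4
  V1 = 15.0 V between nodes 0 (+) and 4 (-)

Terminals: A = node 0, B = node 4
Nodal analysis, taking node 4 as the 0 V reference.
Source V1 fixes V_0 = 15 V.
KCL at each unknown node (sum of currents leaving = 0; resistances in Ω):
  Node 1: (V_1 - 15)/5.6 + (V_1 - 0)/560 + (V_1 - V_2)/2400 = 0
  Node 2: (V_2 - V_1)/2400 + (V_2 - V_3)/47 = 0
  Node 3: (V_3 - V_2)/47 + (V_3 - 0)/360 = 0
Collecting terms (coefficients in siemens):
  0.1808·V_1 - 0.0004167·V_2 = 2.679
  0.02169·V_2 - 0.0004167·V_1 - 0.02128·V_3 = 0
  0.02405·V_3 - 0.02128·V_2 = 0
Solving these 3 simultaneous equations (Gaussian elimination) gives:
  V_1 = 14.82 V, V_2 = 2.149 V, V_3 = 1.901 V
The requested potential is V_3 = 1.901 V.

Final answer: V_3 = 1.901 V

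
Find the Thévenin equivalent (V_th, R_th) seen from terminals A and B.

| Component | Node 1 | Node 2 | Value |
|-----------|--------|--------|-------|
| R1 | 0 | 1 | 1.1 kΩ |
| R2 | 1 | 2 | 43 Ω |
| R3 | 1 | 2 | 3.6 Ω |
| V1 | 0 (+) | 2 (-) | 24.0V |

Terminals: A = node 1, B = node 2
Step 1 — V_th is the open-circuit voltage V_A - V_B (nothing connected across the terminals).
Nodal analysis, taking node 2 as the 0 V reference.
Source V1 fixes V_0 = 24 V.
KCL at each unknown node (sum of currents leaving = 0; resistances in Ω):
  Node 1: (V_1 - 24)/1100 + (V_1 - 0)/43 + (V_1 - 0)/3.6 = 0
Collecting terms: 0.3019 × V_1 = 0.02182  =>  V_1 = 0.07226 V
V_th = V_1 - V_2 = 0.07226 - 0 = 0.07226 V
Step 2 — R_th: zero the source — replace V1 by a short circuit (node 2 merges into node 0) — and find the resistance seen between A (node 1) and B (node 0).
Reduce the network between node 1 (A) and node 0 (B) by series/parallel combination:
  Rp1 = R1 ‖ R2 ‖ R3 (parallel, all between nodes 0 and 1) = 1/(1/1100 + 1/43 + 1/3.6) = 3.312 Ω
R_th = 3.312 Ω

Final answer: V_th = 0.07226 V, R_th = 3.312 Ω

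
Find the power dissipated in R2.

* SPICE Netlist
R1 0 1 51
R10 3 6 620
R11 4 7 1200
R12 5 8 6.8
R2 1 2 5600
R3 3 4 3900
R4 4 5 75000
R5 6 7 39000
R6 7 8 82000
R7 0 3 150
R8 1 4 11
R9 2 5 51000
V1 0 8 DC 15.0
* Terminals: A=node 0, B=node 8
Nodal analysis, taking node 8 as the 0 V reference.
Source V1 fixes V_0 = 15 V.
KCL at each unknown node (sum of currents leaving = 0; resistances in Ω):
  Node 1: (V_1 - 15)/51 + (V_1 - V_2)/5600 + (V_1 - V_4)/11 = 0
  Node 2: (V_2 - V_1)/5600 + (V_2 - V_5)/51000 = 0
  Node 3: (V_3 - V_4)/3900 + (V_3 - 15)/150 + (V_3 - V_6)/620 = 0
  Node 4: (V_4 - V_3)/3900 + (V_4 - V_5)/75000 + (V_4 - V_1)/11 + (V_4 - V_7)/1200 = 0
  Node 5: (V_5 - V_4)/75000 + (V_5 - V_2)/51000 + (V_5 - 0)/6.8 = 0
  Node 6: (V_6 - V_7)/39000 + (V_6 - V_3)/620 = 0
  Node 7: (V_7 - V_6)/39000 + (V_7 - 0)/82000 + (V_7 - V_4)/1200 = 0
Collecting terms (coefficients in siemens):
  0.1107·V_1 - 0.0001786·V_2 - 0.09091·V_4 = 0.2941
  0.0001982·V_2 - 0.0001786·V_1 - 0.00001961·V_5 = 0
  0.008536·V_3 - 0.0002564·V_4 - 0.001613·V_6 = 0.1
  0.09201·V_4 - 0.09091·V_1 - 0.0002564·V_3 - 0.00001333·V_5 - 0.0008333·V_7 = 0
  0.1471·V_5 - 0.00001961·V_2 - 0.00001333·V_4 = 0
  0.001639·V_6 - 0.001613·V_3 - 0.00002564·V_7 = 0
  0.0008712·V_7 - 0.0008333·V_4 - 0.00002564·V_6 = 0
Solving these 7 simultaneous equations (Gaussian elimination) gives:
  V_1 = 14.97 V, V_2 = 13.49 V, V_3 = 15 V, V_4 = 14.96 V
  V_5 = 0.003154 V, V_6 = 14.99 V, V_7 = 14.76 V
I_R2 = (V_1 - V_2)/R2 = (14.97 - 13.49)/5600 = 0.0002644 A
P_R2 = I_R2² × R2 = (0.0002644)² × 5600 = 0.0003915 W

Final answer: 0.0003915 W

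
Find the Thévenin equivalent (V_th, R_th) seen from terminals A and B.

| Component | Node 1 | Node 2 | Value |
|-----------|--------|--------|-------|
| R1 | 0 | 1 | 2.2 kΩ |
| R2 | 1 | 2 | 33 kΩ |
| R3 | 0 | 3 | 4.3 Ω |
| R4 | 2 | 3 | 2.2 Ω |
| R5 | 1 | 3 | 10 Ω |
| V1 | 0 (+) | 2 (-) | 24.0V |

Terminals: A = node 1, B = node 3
Step 1 — V_th is the open-circuit voltage V_A - V_B (nothing connected across the terminals).
Nodal analysis, taking node 2 as the 0 V reference.
Source V1 fixes V_0 = 24 V.
KCL at each unknown node (sum of currents leaving = 0; resistances in Ω):
  Node 1: (V_1 - 24)/2200 + (V_1 - 0)/33000 + (V_1 - V_3)/10 = 0
  Node 3: (V_3 - 24)/4.3 + (V_3 - 0)/2.2 + (V_3 - V_1)/10 = 0
Collecting terms (coefficients in siemens):
  0.1005·V_1 - 0.1·V_3 = 0.01091
  0.7871·V_3 - 0.1·V_1 = 5.581
Determinant D = (0.1005)(0.7871) - (-0.1)(-0.1) = 0.06909
V_1 = [(0.01091)(0.7871) - (-0.1)(5.581)]/D = 8.202 V
V_3 = [(0.1005)(5.581) - (0.01091)(-0.1)]/D = 8.133 V
V_th = V_1 - V_3 = 8.202 - 8.133 = 0.06932 V
Step 2 — R_th: zero the source — replace V1 by a short circuit (node 2 merges into node 0) — and find the resistance seen between A (node 1) and B (node 3).
Reduce the network between node 1 (A) and node 3 (B) by series/parallel combination:
  Rp1 = R1 ‖ R2 (parallel, both between nodes 0 and 1) = 1/(1/2200 + 1/33000) = 2062 Ω
  Rp2 = R3 ‖ R4 (parallel, both between nodes 0 and 3) = 1/(1/4.3 + 1/2.2) = 1.455 Ω
  Rs1 = Rp1 + Rp2 (series, joined only at node 0) = 2062 + 1.455 = 2064 Ω
  Rp3 = R5 ‖ Rs1 (parallel, both between nodes 1 and 3) = 1/(1/10 + 1/2064) = 9.952 Ω
R_th = 9.952 Ω

Final answer: V_th = 0.06932 V, R_th = 9.952 Ω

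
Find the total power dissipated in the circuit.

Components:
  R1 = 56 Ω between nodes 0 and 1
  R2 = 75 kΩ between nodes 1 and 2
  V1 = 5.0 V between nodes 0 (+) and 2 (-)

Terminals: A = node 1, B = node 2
Nodal analysis, taking node 2 as the 0 V reference.
Source V1 fixes V_0 = 5 V.
KCL at each unknown node (sum of currents leaving = 0; resistances in Ω):
  Node 1: (V_1 - 5)/56 + (V_1 - 0)/75000 = 0
Collecting terms: 0.01787 × V_1 = 0.08929  =>  V_1 = 4.996 V
Power in each resistor, P = (ΔV)²/R:
  P_R1 = (5 - 4.996)²/56 = 0.0000002485 W
  P_R2 = (4.996 - 0)²/75000 = 0.0003328 W
P_total = P_R1 + P_R2 = 0.0003331 W

Final answer: 0.0003331 W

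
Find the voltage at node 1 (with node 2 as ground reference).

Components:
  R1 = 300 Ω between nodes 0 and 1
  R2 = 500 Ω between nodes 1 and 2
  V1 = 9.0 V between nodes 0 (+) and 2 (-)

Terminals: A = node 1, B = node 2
Nodal analysis, taking node 2 as the 0 V reference.
Source V1 fixes V_0 = 9 V.
KCL at each unknown node (sum of currents leaving = 0; resistances in Ω):
  Node 1: (V_1 - 9)/300 + (V_1 - 0)/500 = 0
Collecting terms: 0.005333 × V_1 = 0.03  =>  V_1 = 5.625 V
The requested potential is V_1 = 5.625 V.

Final answer: V_1 = 5.625 V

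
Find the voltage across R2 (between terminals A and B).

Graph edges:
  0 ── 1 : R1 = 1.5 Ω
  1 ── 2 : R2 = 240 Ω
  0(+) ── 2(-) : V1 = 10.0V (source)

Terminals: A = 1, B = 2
R1 and R2 are in series across V1 (node 0 → node 1 → node 2), and the output A–B is taken across R2, so this is a voltage divider.
Series current: I = V1/(R1 + R2) = 10/(1.5 + 240) = 10/241.5 = 0.04141 A
V_R2 = I × R2 = V1 × R2/(R1 + R2) = 10 × 240/241.5 = 9.938 V

Final answer: 9.938 V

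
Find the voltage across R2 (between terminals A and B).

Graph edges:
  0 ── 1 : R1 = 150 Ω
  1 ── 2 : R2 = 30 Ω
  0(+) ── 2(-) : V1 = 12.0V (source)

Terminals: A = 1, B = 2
R1 and R2 are in series across V1 (node 0 → node 1 → node 2), and the output A–B is taken across R2, so this is a voltage divider.
Series current: I = V1/(R1 + R2) = 12/(150 + 30) = 12/180 = 0.06667 A
V_R2 = I × R2 = V1 × R2/(R1 + R2) = 12 × 30/180 = 2 V

Final answer: 2 V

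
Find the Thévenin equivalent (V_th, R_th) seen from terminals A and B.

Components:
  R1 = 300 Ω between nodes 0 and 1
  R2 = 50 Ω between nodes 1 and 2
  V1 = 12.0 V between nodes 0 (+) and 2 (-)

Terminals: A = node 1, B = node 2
Step 1 — V_th is the open-circuit voltage V_A - V_B (nothing connected across the terminals).
Nodal analysis, taking node 2 as the 0 V reference.
Source V1 fixes V_0 = 12 V.
KCL at each unknown node (sum of currents leaving = 0; resistances in Ω):
  Node 1: (V_1 - 12)/300 + (V_1 - 0)/50 = 0
Collecting terms: 0.02333 × V_1 = 0.04  =>  V_1 = 1.714 V
V_th = V_1 - V_2 = 1.714 - 0 = 1.714 V
Step 2 — R_th: zero the source — replace V1 by a short circuit (node 2 merges into node 0) — and find the resistance seen between A (node 1) and B (node 0).
Reduce the network between node 1 (A) and node 0 (B) by series/parallel combination:
  Rp1 = R1 ‖ R2 (parallel, both between nodes 0 and 1) = 1/(1/300 + 1/50) = 42.86 Ω
R_th = 42.86 Ω

Final answer: V_th = 1.714 V, R_th = 42.86 Ω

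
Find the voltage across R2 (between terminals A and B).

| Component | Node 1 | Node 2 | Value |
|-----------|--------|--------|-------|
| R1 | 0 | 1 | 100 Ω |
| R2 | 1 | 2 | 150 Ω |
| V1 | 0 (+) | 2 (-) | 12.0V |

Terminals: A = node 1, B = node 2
R1 and R2 are in series across V1 (node 0 → node 1 → node 2), and the output A–B is taken across R2, so this is a voltage divider.
Series current: I = V1/(R1 + R2) = 12/(100 + 150) = 12/250 = 0.048 A
V_R2 = I × R2 = V1 × R2/(R1 + R2) = 12 × 150/250 = 7.2 V

Final answer: 7.2 V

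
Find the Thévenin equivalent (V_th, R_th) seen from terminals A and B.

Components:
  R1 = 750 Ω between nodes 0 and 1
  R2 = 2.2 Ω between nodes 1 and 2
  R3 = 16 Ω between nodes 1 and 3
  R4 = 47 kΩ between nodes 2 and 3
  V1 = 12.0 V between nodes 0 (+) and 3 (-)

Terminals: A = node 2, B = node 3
Step 1 — V_th is the open-circuit voltage V_A - V_B (nothing connected across the terminals).
Nodal analysis, taking node 3 as the 0 V reference.
Source V1 fixes V_0 = 12 V.
KCL at each unknown node (sum of currents leaving = 0; resistances in Ω):
  Node 1: (V_1 - 12)/750 + (V_1 - V_2)/2.2 + (V_1 - 0)/16 = 0
  Node 2: (V_2 - V_1)/2.2 + (V_2 - 0)/47000 = 0
Collecting terms (coefficients in siemens):
  0.5184·V_1 - 0.4545·V_2 = 0.016
  0.4546·V_2 - 0.4545·V_1 = 0
Determinant D = (0.5184)(0.4546) - (-0.4545)(-0.4545) = 0.02903
V_1 = [(0.016)(0.4546) - (-0.4545)(0)]/D = 0.2506 V
V_2 = [(0.5184)(0) - (0.016)(-0.4545)]/D = 0.2506 V
V_th = V_2 - V_3 = 0.2506 - 0 = 0.2506 V
Step 2 — R_th: zero the source — replace V1 by a short circuit (node 3 merges into node 0) — and find the resistance seen between A (node 2) and B (node 0).
Reduce the network between node 2 (A) and node 0 (B) by series/parallel combination:
  Rp1 = R1 ‖ R3 (parallel, both between nodes 0 and 1) = 1/(1/750 + 1/16) = 15.67 Ω
  Rs1 = R2 + Rp1 (series, joined only at node 1) = 2.2 + 15.67 = 17.87 Ω
  Rp2 = R4 ‖ Rs1 (parallel, both between nodes 0 and 2) = 1/(1/47000 + 1/17.87) = 17.86 Ω
R_th = 17.86 Ω

Final answer: V_th = 0.2506 V, R_th = 17.86 Ω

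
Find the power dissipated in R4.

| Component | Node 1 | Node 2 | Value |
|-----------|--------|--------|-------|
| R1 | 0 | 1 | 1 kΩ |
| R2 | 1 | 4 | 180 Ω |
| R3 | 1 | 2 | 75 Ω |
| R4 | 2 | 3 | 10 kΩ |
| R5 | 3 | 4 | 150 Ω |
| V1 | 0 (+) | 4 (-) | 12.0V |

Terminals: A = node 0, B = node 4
Nodal analysis, taking node 4 as the 0 V reference.
Source V1 fixes V_0 = 12 V.
KCL at each unknown node (sum of currents leaving = 0; resistances in Ω):
  Node 1: (V_1 - 12)/1000 + (V_1 - 0)/180 + (V_1 - V_2)/75 = 0
  Node 2: (V_2 - V_1)/75 + (V_2 - V_3)/10000 = 0
  Node 3: (V_3 - V_2)/10000 + (V_3 - 0)/150 = 0
Collecting terms (coefficients in siemens):
  0.01989·V_1 - 0.01333·V_2 = 0.012
  0.01343·V_2 - 0.01333·V_1 - 0.0001·V_3 = 0
  0.006767·V_3 - 0.0001·V_2 = 0
Solving these 3 simultaneous equations (Gaussian elimination) gives:
  V_1 = 1.804 V, V_2 = 1.79 V, V_3 = 0.02646 V
I_R4 = (V_2 - V_3)/R4 = (1.79 - 0.02646)/10000 = 0.0001764 A
P_R4 = I_R4² × R4 = (0.0001764)² × 10000 = 0.0003111 W

Final answer: 0.0003111 W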